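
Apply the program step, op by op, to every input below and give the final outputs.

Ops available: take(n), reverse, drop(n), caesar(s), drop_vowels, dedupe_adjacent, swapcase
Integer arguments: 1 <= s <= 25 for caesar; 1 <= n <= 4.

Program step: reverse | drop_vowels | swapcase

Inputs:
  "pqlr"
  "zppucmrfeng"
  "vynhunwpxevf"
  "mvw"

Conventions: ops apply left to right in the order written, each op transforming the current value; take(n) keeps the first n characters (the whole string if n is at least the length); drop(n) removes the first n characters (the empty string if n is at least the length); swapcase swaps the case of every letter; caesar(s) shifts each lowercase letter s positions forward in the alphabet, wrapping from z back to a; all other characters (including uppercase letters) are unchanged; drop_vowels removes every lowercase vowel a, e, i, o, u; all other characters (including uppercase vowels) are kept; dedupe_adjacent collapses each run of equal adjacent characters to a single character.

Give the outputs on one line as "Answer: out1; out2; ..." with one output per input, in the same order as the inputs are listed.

"RLQP"; "GNFRMCPPZ"; "FVXPWNHNYV"; "WVM"

Execution, op by op:
  "pqlr" -> "rlqp" -> "rlqp" -> "RLQP"
  "zppucmrfeng" -> "gnefrmcuppz" -> "gnfrmcppz" -> "GNFRMCPPZ"
  "vynhunwpxevf" -> "fvexpwnuhnyv" -> "fvxpwnhnyv" -> "FVXPWNHNYV"
  "mvw" -> "wvm" -> "wvm" -> "WVM"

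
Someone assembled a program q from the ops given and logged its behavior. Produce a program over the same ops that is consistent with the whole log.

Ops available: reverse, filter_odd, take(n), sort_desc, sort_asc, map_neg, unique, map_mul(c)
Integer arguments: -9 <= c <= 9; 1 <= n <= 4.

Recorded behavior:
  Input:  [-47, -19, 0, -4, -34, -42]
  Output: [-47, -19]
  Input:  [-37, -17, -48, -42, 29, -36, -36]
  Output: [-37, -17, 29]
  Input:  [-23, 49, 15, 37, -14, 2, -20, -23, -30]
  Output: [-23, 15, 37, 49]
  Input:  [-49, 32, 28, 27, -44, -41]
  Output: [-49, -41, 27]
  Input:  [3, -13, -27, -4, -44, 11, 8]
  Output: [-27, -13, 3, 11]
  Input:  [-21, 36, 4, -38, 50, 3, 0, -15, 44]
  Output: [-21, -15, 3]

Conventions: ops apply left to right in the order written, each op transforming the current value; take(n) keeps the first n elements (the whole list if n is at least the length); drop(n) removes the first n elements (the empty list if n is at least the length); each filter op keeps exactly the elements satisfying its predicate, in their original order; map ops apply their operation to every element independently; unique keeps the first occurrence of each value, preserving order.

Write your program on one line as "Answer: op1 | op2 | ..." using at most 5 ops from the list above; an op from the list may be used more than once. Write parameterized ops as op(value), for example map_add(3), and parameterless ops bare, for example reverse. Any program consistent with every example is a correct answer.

unique | reverse | sort_asc | filter_odd

Check, running the answer program on each example:
  [-47, -19, 0, -4, -34, -42] -> [-47, -19, 0, -4, -34, -42] -> [-42, -34, -4, 0, -19, -47] -> [-47, -42, -34, -19, -4, 0] -> [-47, -19]
  [-37, -17, -48, -42, 29, -36, -36] -> [-37, -17, -48, -42, 29, -36] -> [-36, 29, -42, -48, -17, -37] -> [-48, -42, -37, -36, -17, 29] -> [-37, -17, 29]
  [-23, 49, 15, 37, -14, 2, -20, -23, -30] -> [-23, 49, 15, 37, -14, 2, -20, -30] -> [-30, -20, 2, -14, 37, 15, 49, -23] -> [-30, -23, -20, -14, 2, 15, 37, 49] -> [-23, 15, 37, 49]
  [-49, 32, 28, 27, -44, -41] -> [-49, 32, 28, 27, -44, -41] -> [-41, -44, 27, 28, 32, -49] -> [-49, -44, -41, 27, 28, 32] -> [-49, -41, 27]
  [3, -13, -27, -4, -44, 11, 8] -> [3, -13, -27, -4, -44, 11, 8] -> [8, 11, -44, -4, -27, -13, 3] -> [-44, -27, -13, -4, 3, 8, 11] -> [-27, -13, 3, 11]
  [-21, 36, 4, -38, 50, 3, 0, -15, 44] -> [-21, 36, 4, -38, 50, 3, 0, -15, 44] -> [44, -15, 0, 3, 50, -38, 4, 36, -21] -> [-38, -21, -15, 0, 3, 4, 36, 44, 50] -> [-21, -15, 3]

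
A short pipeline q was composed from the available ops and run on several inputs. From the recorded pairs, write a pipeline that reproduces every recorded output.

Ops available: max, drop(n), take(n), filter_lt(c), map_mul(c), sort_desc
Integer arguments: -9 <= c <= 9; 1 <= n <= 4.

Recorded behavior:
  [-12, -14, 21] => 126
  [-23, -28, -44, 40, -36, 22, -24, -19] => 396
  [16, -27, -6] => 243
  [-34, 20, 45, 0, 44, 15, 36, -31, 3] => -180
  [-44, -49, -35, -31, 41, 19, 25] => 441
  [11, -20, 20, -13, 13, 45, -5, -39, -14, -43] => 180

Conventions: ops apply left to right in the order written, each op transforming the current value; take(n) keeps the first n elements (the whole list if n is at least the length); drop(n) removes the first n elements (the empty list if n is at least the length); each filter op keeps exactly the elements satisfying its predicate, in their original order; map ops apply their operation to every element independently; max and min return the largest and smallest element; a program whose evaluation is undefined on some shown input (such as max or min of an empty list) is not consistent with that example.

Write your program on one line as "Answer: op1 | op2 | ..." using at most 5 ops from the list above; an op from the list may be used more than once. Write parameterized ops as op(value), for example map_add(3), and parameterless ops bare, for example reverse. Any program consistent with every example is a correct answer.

map_mul(-9) | drop(1) | take(2) | max

Check, running the answer program on each example:
  [-12, -14, 21] -> [108, 126, -189] -> [126, -189] -> [126, -189] -> 126
  [-23, -28, -44, 40, -36, 22, -24, -19] -> [207, 252, 396, -360, 324, -198, 216, 171] -> [252, 396, -360, 324, -198, 216, 171] -> [252, 396] -> 396
  [16, -27, -6] -> [-144, 243, 54] -> [243, 54] -> [243, 54] -> 243
  [-34, 20, 45, 0, 44, 15, 36, -31, 3] -> [306, -180, -405, 0, -396, -135, -324, 279, -27] -> [-180, -405, 0, -396, -135, -324, 279, -27] -> [-180, -405] -> -180
  [-44, -49, -35, -31, 41, 19, 25] -> [396, 441, 315, 279, -369, -171, -225] -> [441, 315, 279, -369, -171, -225] -> [441, 315] -> 441
  [11, -20, 20, -13, 13, 45, -5, -39, -14, -43] -> [-99, 180, -180, 117, -117, -405, 45, 351, 126, 387] -> [180, -180, 117, -117, -405, 45, 351, 126, 387] -> [180, -180] -> 180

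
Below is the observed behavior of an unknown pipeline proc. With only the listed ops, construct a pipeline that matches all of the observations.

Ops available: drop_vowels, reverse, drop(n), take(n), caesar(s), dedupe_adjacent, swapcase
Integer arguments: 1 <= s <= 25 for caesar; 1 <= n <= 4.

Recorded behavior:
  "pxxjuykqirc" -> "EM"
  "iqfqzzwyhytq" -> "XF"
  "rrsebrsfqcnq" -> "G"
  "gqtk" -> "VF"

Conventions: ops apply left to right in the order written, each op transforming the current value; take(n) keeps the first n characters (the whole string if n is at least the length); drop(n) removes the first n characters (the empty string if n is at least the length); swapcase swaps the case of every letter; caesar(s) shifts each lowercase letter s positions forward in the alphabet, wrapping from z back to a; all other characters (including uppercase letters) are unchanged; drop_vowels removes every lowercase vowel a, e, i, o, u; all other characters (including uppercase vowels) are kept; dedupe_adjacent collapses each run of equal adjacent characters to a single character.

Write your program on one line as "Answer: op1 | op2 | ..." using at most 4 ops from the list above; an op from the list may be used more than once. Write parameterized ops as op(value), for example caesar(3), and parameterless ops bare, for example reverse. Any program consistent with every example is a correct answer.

caesar(15) | swapcase | take(2) | dedupe_adjacent

Check, running the answer program on each example:
  "pxxjuykqirc" -> "emmyjnzfxgr" -> "EMMYJNZFXGR" -> "EM" -> "EM"
  "iqfqzzwyhytq" -> "xfufoolnwnif" -> "XFUFOOLNWNIF" -> "XF" -> "XF"
  "rrsebrsfqcnq" -> "gghtqghufrcf" -> "GGHTQGHUFRCF" -> "GG" -> "G"
  "gqtk" -> "vfiz" -> "VFIZ" -> "VF" -> "VF"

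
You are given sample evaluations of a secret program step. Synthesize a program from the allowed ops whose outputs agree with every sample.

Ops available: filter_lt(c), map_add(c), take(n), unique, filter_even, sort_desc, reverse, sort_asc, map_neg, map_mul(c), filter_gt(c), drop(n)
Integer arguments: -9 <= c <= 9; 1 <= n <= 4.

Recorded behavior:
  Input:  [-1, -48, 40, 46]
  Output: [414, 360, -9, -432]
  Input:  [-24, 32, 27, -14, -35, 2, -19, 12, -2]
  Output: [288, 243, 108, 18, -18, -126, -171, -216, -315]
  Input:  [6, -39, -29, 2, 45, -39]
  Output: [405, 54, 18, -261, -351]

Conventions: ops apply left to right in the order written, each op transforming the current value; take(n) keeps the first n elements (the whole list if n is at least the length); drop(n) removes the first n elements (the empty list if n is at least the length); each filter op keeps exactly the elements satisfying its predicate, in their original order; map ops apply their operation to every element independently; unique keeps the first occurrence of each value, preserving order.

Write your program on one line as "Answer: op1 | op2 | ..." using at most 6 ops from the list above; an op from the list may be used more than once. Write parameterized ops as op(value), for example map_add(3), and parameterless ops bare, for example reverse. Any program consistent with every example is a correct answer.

reverse | map_mul(-9) | unique | map_neg | sort_desc

Check, running the answer program on each example:
  [-1, -48, 40, 46] -> [46, 40, -48, -1] -> [-414, -360, 432, 9] -> [-414, -360, 432, 9] -> [414, 360, -432, -9] -> [414, 360, -9, -432]
  [-24, 32, 27, -14, -35, 2, -19, 12, -2] -> [-2, 12, -19, 2, -35, -14, 27, 32, -24] -> [18, -108, 171, -18, 315, 126, -243, -288, 216] -> [18, -108, 171, -18, 315, 126, -243, -288, 216] -> [-18, 108, -171, 18, -315, -126, 243, 288, -216] -> [288, 243, 108, 18, -18, -126, -171, -216, -315]
  [6, -39, -29, 2, 45, -39] -> [-39, 45, 2, -29, -39, 6] -> [351, -405, -18, 261, 351, -54] -> [351, -405, -18, 261, -54] -> [-351, 405, 18, -261, 54] -> [405, 54, 18, -261, -351]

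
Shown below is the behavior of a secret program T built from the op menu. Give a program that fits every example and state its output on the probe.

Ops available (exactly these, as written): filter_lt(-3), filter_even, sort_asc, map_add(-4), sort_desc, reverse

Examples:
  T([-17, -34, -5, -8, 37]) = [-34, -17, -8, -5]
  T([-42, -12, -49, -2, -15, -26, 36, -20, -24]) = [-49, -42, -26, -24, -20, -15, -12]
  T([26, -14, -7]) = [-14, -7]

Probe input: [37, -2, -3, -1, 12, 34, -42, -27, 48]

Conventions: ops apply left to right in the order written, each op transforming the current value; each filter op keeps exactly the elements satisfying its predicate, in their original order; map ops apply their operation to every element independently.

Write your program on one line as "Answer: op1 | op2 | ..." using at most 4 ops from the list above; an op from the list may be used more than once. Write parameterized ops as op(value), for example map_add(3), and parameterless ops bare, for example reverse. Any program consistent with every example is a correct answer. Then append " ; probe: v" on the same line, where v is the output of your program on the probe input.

reverse | filter_lt(-3) | sort_asc ; probe: [-42, -27]

Check, running the answer program on each example:
  [-17, -34, -5, -8, 37] -> [37, -8, -5, -34, -17] -> [-8, -5, -34, -17] -> [-34, -17, -8, -5]
  [-42, -12, -49, -2, -15, -26, 36, -20, -24] -> [-24, -20, 36, -26, -15, -2, -49, -12, -42] -> [-24, -20, -26, -15, -49, -12, -42] -> [-49, -42, -26, -24, -20, -15, -12]
  [26, -14, -7] -> [-7, -14, 26] -> [-7, -14] -> [-14, -7]
  probe: [37, -2, -3, -1, 12, 34, -42, -27, 48] -> [48, -27, -42, 34, 12, -1, -3, -2, 37] -> [-27, -42] -> [-42, -27]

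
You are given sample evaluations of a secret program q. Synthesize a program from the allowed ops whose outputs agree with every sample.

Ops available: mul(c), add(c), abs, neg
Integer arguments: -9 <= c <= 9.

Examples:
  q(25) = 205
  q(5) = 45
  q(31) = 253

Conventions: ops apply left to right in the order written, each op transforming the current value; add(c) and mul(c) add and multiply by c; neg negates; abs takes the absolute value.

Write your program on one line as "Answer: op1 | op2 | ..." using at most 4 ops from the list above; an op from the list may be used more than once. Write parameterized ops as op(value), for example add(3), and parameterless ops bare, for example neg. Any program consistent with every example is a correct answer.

mul(4) | mul(-2) | add(-5) | neg

Check, running the answer program on each example:
  25 -> 100 -> -200 -> -205 -> 205
  5 -> 20 -> -40 -> -45 -> 45
  31 -> 124 -> -248 -> -253 -> 253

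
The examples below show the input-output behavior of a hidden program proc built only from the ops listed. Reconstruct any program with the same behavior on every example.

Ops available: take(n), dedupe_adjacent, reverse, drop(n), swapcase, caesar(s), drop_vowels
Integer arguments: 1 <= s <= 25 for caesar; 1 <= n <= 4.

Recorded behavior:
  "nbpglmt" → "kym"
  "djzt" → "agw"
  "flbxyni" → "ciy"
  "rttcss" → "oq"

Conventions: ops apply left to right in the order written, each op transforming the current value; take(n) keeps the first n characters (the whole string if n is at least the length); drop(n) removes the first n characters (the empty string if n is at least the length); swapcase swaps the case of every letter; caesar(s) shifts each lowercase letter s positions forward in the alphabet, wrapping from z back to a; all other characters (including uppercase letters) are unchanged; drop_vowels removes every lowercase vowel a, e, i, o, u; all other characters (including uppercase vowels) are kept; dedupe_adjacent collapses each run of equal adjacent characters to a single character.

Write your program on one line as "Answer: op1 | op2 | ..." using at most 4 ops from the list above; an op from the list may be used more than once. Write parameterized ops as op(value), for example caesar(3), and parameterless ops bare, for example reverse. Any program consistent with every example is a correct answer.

take(3) | caesar(2) | caesar(21) | dedupe_adjacent

Check, running the answer program on each example:
  "nbpglmt" -> "nbp" -> "pdr" -> "kym" -> "kym"
  "djzt" -> "djz" -> "flb" -> "agw" -> "agw"
  "flbxyni" -> "flb" -> "hnd" -> "ciy" -> "ciy"
  "rttcss" -> "rtt" -> "tvv" -> "oqq" -> "oq"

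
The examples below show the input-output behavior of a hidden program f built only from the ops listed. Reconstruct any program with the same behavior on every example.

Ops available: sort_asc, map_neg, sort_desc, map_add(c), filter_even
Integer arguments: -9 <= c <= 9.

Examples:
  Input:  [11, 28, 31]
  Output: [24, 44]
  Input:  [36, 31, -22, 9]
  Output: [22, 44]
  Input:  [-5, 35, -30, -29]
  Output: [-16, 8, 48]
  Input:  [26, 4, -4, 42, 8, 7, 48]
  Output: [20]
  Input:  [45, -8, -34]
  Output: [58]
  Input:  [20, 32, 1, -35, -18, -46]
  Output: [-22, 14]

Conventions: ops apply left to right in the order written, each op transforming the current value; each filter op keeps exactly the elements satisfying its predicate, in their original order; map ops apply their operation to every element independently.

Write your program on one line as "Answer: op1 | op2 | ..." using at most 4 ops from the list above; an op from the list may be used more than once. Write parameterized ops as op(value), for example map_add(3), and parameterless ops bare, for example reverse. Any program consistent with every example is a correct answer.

sort_asc | map_add(6) | map_add(7) | filter_even

Check, running the answer program on each example:
  [11, 28, 31] -> [11, 28, 31] -> [17, 34, 37] -> [24, 41, 44] -> [24, 44]
  [36, 31, -22, 9] -> [-22, 9, 31, 36] -> [-16, 15, 37, 42] -> [-9, 22, 44, 49] -> [22, 44]
  [-5, 35, -30, -29] -> [-30, -29, -5, 35] -> [-24, -23, 1, 41] -> [-17, -16, 8, 48] -> [-16, 8, 48]
  [26, 4, -4, 42, 8, 7, 48] -> [-4, 4, 7, 8, 26, 42, 48] -> [2, 10, 13, 14, 32, 48, 54] -> [9, 17, 20, 21, 39, 55, 61] -> [20]
  [45, -8, -34] -> [-34, -8, 45] -> [-28, -2, 51] -> [-21, 5, 58] -> [58]
  [20, 32, 1, -35, -18, -46] -> [-46, -35, -18, 1, 20, 32] -> [-40, -29, -12, 7, 26, 38] -> [-33, -22, -5, 14, 33, 45] -> [-22, 14]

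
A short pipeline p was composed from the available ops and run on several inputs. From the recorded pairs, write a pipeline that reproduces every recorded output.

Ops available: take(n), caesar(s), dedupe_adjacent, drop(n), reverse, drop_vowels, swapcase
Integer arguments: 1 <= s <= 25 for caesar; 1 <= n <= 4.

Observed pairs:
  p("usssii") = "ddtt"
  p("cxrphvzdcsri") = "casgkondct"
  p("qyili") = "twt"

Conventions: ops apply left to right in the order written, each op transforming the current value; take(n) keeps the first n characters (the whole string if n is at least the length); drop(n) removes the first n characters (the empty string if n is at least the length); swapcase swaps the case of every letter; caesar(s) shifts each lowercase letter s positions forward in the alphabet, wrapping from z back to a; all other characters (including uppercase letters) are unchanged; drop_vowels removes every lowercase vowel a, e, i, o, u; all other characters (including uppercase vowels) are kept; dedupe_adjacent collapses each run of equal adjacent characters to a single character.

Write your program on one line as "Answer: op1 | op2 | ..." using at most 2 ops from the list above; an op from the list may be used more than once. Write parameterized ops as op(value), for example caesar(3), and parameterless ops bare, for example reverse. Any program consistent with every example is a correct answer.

caesar(11) | drop(2)

Check, running the answer program on each example:
  "usssii" -> "fdddtt" -> "ddtt"
  "cxrphvzdcsri" -> "nicasgkondct" -> "casgkondct"
  "qyili" -> "bjtwt" -> "twt"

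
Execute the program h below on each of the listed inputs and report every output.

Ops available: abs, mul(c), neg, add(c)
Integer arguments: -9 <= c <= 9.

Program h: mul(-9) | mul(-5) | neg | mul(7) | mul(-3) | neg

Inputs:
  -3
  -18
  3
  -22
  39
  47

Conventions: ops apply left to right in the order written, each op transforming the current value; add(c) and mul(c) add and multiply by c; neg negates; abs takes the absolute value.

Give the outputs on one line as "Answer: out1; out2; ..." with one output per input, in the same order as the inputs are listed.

Execution, op by op:
  -3 -> 27 -> -135 -> 135 -> 945 -> -2835 -> 2835
  -18 -> 162 -> -810 -> 810 -> 5670 -> -17010 -> 17010
  3 -> -27 -> 135 -> -135 -> -945 -> 2835 -> -2835
  -22 -> 198 -> -990 -> 990 -> 6930 -> -20790 -> 20790
  39 -> -351 -> 1755 -> -1755 -> -12285 -> 36855 -> -36855
  47 -> -423 -> 2115 -> -2115 -> -14805 -> 44415 -> -44415

2835; 17010; -2835; 20790; -36855; -44415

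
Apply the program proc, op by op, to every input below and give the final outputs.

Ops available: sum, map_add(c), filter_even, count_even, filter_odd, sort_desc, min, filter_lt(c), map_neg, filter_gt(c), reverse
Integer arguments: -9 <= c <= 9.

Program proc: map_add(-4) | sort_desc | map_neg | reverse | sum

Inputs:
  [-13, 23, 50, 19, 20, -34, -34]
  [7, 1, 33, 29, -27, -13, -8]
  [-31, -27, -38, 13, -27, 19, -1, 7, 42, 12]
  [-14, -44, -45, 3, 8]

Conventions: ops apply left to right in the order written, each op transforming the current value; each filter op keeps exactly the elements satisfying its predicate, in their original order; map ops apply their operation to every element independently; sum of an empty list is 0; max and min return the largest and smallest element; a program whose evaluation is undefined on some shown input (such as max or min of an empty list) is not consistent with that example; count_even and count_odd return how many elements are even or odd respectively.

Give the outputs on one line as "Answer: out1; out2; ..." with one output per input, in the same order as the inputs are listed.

-3; 6; 71; 112

Execution, op by op:
  [-13, 23, 50, 19, 20, -34, -34] -> [-17, 19, 46, 15, 16, -38, -38] -> [46, 19, 16, 15, -17, -38, -38] -> [-46, -19, -16, -15, 17, 38, 38] -> [38, 38, 17, -15, -16, -19, -46] -> -3
  [7, 1, 33, 29, -27, -13, -8] -> [3, -3, 29, 25, -31, -17, -12] -> [29, 25, 3, -3, -12, -17, -31] -> [-29, -25, -3, 3, 12, 17, 31] -> [31, 17, 12, 3, -3, -25, -29] -> 6
  [-31, -27, -38, 13, -27, 19, -1, 7, 42, 12] -> [-35, -31, -42, 9, -31, 15, -5, 3, 38, 8] -> [38, 15, 9, 8, 3, -5, -31, -31, -35, -42] -> [-38, -15, -9, -8, -3, 5, 31, 31, 35, 42] -> [42, 35, 31, 31, 5, -3, -8, -9, -15, -38] -> 71
  [-14, -44, -45, 3, 8] -> [-18, -48, -49, -1, 4] -> [4, -1, -18, -48, -49] -> [-4, 1, 18, 48, 49] -> [49, 48, 18, 1, -4] -> 112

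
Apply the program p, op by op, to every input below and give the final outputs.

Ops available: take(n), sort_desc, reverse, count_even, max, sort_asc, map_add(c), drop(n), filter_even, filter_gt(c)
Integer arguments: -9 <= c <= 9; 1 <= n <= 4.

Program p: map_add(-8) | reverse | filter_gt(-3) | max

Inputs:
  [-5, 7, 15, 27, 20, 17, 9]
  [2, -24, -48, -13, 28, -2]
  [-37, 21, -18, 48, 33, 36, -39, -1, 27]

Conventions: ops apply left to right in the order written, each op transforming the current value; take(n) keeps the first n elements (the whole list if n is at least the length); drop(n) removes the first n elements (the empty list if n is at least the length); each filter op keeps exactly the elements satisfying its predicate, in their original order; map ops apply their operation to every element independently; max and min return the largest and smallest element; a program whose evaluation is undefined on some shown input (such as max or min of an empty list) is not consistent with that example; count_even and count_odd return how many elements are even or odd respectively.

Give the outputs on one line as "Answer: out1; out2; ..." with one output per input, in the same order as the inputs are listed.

Execution, op by op:
  [-5, 7, 15, 27, 20, 17, 9] -> [-13, -1, 7, 19, 12, 9, 1] -> [1, 9, 12, 19, 7, -1, -13] -> [1, 9, 12, 19, 7, -1] -> 19
  [2, -24, -48, -13, 28, -2] -> [-6, -32, -56, -21, 20, -10] -> [-10, 20, -21, -56, -32, -6] -> [20] -> 20
  [-37, 21, -18, 48, 33, 36, -39, -1, 27] -> [-45, 13, -26, 40, 25, 28, -47, -9, 19] -> [19, -9, -47, 28, 25, 40, -26, 13, -45] -> [19, 28, 25, 40, 13] -> 40

19; 20; 40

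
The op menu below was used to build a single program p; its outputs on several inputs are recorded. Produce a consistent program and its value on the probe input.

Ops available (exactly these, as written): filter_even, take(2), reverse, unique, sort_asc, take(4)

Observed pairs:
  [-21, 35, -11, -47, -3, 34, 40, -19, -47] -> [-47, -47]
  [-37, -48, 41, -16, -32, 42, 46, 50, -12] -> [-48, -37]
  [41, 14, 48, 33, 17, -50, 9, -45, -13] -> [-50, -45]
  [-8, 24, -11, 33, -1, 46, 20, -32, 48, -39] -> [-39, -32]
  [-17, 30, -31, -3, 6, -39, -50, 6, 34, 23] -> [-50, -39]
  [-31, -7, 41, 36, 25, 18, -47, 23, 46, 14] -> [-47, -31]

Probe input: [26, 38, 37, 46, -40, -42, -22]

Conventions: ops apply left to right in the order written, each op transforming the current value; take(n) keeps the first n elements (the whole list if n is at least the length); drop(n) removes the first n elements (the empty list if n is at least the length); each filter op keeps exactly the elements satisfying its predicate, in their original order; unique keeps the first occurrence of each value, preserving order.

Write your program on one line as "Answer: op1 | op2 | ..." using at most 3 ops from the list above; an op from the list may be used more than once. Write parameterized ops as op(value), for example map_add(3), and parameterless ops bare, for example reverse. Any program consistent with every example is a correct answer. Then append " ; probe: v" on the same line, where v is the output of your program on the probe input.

sort_asc | take(2) ; probe: [-42, -40]

Check, running the answer program on each example:
  [-21, 35, -11, -47, -3, 34, 40, -19, -47] -> [-47, -47, -21, -19, -11, -3, 34, 35, 40] -> [-47, -47]
  [-37, -48, 41, -16, -32, 42, 46, 50, -12] -> [-48, -37, -32, -16, -12, 41, 42, 46, 50] -> [-48, -37]
  [41, 14, 48, 33, 17, -50, 9, -45, -13] -> [-50, -45, -13, 9, 14, 17, 33, 41, 48] -> [-50, -45]
  [-8, 24, -11, 33, -1, 46, 20, -32, 48, -39] -> [-39, -32, -11, -8, -1, 20, 24, 33, 46, 48] -> [-39, -32]
  [-17, 30, -31, -3, 6, -39, -50, 6, 34, 23] -> [-50, -39, -31, -17, -3, 6, 6, 23, 30, 34] -> [-50, -39]
  [-31, -7, 41, 36, 25, 18, -47, 23, 46, 14] -> [-47, -31, -7, 14, 18, 23, 25, 36, 41, 46] -> [-47, -31]
  probe: [26, 38, 37, 46, -40, -42, -22] -> [-42, -40, -22, 26, 37, 38, 46] -> [-42, -40]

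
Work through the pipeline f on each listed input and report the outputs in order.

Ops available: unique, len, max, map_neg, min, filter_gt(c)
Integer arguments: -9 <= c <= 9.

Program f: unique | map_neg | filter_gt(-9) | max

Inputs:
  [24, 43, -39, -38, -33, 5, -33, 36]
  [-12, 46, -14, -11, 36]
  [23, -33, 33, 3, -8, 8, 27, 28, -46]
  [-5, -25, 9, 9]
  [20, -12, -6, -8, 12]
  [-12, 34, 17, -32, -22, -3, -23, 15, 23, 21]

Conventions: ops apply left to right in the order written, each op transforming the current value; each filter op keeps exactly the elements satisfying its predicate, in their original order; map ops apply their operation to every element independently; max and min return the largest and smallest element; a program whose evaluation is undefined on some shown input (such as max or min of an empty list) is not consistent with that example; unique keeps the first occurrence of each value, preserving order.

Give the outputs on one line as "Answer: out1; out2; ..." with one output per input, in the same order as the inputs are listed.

39; 14; 46; 25; 12; 32

Execution, op by op:
  [24, 43, -39, -38, -33, 5, -33, 36] -> [24, 43, -39, -38, -33, 5, 36] -> [-24, -43, 39, 38, 33, -5, -36] -> [39, 38, 33, -5] -> 39
  [-12, 46, -14, -11, 36] -> [-12, 46, -14, -11, 36] -> [12, -46, 14, 11, -36] -> [12, 14, 11] -> 14
  [23, -33, 33, 3, -8, 8, 27, 28, -46] -> [23, -33, 33, 3, -8, 8, 27, 28, -46] -> [-23, 33, -33, -3, 8, -8, -27, -28, 46] -> [33, -3, 8, -8, 46] -> 46
  [-5, -25, 9, 9] -> [-5, -25, 9] -> [5, 25, -9] -> [5, 25] -> 25
  [20, -12, -6, -8, 12] -> [20, -12, -6, -8, 12] -> [-20, 12, 6, 8, -12] -> [12, 6, 8] -> 12
  [-12, 34, 17, -32, -22, -3, -23, 15, 23, 21] -> [-12, 34, 17, -32, -22, -3, -23, 15, 23, 21] -> [12, -34, -17, 32, 22, 3, 23, -15, -23, -21] -> [12, 32, 22, 3, 23] -> 32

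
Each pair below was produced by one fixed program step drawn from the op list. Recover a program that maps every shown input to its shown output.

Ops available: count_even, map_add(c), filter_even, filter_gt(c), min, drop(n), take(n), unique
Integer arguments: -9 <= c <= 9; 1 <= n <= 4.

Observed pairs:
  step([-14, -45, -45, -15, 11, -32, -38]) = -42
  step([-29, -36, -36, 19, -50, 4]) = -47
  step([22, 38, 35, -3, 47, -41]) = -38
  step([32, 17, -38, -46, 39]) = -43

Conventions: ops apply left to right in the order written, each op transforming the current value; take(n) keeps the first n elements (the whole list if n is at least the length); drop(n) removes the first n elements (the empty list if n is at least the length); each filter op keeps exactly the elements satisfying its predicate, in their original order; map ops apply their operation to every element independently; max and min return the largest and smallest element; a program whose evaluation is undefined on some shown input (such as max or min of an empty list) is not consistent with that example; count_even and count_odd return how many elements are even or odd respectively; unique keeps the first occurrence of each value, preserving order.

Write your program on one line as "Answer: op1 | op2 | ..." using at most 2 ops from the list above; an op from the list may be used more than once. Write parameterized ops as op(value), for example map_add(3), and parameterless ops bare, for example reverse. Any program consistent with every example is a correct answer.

map_add(3) | min

Check, running the answer program on each example:
  [-14, -45, -45, -15, 11, -32, -38] -> [-11, -42, -42, -12, 14, -29, -35] -> -42
  [-29, -36, -36, 19, -50, 4] -> [-26, -33, -33, 22, -47, 7] -> -47
  [22, 38, 35, -3, 47, -41] -> [25, 41, 38, 0, 50, -38] -> -38
  [32, 17, -38, -46, 39] -> [35, 20, -35, -43, 42] -> -43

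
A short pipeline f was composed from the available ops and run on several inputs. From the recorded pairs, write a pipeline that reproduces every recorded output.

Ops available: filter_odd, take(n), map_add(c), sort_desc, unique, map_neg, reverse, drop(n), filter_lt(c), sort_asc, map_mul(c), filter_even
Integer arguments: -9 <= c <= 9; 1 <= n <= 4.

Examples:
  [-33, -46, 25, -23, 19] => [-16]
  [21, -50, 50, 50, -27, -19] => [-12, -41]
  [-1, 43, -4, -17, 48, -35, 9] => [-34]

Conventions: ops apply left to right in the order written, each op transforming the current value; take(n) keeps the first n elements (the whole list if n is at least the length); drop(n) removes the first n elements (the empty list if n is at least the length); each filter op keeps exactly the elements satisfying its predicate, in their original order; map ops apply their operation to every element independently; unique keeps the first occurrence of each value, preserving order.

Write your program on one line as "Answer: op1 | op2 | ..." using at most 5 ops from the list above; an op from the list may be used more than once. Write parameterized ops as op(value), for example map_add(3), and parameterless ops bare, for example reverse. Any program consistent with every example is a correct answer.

map_add(-9) | map_neg | take(3) | filter_lt(-5)

Check, running the answer program on each example:
  [-33, -46, 25, -23, 19] -> [-42, -55, 16, -32, 10] -> [42, 55, -16, 32, -10] -> [42, 55, -16] -> [-16]
  [21, -50, 50, 50, -27, -19] -> [12, -59, 41, 41, -36, -28] -> [-12, 59, -41, -41, 36, 28] -> [-12, 59, -41] -> [-12, -41]
  [-1, 43, -4, -17, 48, -35, 9] -> [-10, 34, -13, -26, 39, -44, 0] -> [10, -34, 13, 26, -39, 44, 0] -> [10, -34, 13] -> [-34]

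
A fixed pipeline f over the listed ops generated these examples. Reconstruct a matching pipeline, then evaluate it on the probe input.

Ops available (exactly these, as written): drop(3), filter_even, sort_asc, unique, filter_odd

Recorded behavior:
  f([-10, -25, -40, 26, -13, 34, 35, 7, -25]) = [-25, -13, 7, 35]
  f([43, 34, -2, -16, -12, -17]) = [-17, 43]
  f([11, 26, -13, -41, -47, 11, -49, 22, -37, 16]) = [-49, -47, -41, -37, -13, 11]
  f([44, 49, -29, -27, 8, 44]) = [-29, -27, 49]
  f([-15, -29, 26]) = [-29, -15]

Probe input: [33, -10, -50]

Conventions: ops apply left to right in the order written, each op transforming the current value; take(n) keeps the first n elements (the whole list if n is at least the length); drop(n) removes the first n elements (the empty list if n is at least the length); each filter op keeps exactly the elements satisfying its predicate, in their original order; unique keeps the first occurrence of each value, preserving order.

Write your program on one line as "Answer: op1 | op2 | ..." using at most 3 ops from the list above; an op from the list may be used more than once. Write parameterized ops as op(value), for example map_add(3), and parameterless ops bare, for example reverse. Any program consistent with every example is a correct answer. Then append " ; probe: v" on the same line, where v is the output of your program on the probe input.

sort_asc | unique | filter_odd ; probe: [33]

Check, running the answer program on each example:
  [-10, -25, -40, 26, -13, 34, 35, 7, -25] -> [-40, -25, -25, -13, -10, 7, 26, 34, 35] -> [-40, -25, -13, -10, 7, 26, 34, 35] -> [-25, -13, 7, 35]
  [43, 34, -2, -16, -12, -17] -> [-17, -16, -12, -2, 34, 43] -> [-17, -16, -12, -2, 34, 43] -> [-17, 43]
  [11, 26, -13, -41, -47, 11, -49, 22, -37, 16] -> [-49, -47, -41, -37, -13, 11, 11, 16, 22, 26] -> [-49, -47, -41, -37, -13, 11, 16, 22, 26] -> [-49, -47, -41, -37, -13, 11]
  [44, 49, -29, -27, 8, 44] -> [-29, -27, 8, 44, 44, 49] -> [-29, -27, 8, 44, 49] -> [-29, -27, 49]
  [-15, -29, 26] -> [-29, -15, 26] -> [-29, -15, 26] -> [-29, -15]
  probe: [33, -10, -50] -> [-50, -10, 33] -> [-50, -10, 33] -> [33]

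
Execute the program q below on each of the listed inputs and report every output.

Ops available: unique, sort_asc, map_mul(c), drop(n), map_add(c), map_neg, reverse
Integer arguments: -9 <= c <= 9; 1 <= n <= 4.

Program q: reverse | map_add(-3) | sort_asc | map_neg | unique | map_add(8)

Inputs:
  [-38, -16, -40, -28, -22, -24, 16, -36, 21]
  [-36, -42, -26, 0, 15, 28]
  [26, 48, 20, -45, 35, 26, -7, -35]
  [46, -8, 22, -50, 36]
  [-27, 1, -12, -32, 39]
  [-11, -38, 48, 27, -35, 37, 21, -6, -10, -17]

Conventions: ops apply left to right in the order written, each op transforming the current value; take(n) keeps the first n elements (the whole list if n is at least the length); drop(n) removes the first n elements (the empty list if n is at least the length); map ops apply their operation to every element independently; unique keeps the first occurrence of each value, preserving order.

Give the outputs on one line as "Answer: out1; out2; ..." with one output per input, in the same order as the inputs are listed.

[51, 49, 47, 39, 35, 33, 27, -5, -10]; [53, 47, 37, 11, -4, -17]; [56, 46, 18, -9, -15, -24, -37]; [61, 19, -11, -25, -35]; [43, 38, 23, 10, -28]; [49, 46, 28, 22, 21, 17, -10, -16, -26, -37]

Execution, op by op:
  [-38, -16, -40, -28, -22, -24, 16, -36, 21] -> [21, -36, 16, -24, -22, -28, -40, -16, -38] -> [18, -39, 13, -27, -25, -31, -43, -19, -41] -> [-43, -41, -39, -31, -27, -25, -19, 13, 18] -> [43, 41, 39, 31, 27, 25, 19, -13, -18] -> [43, 41, 39, 31, 27, 25, 19, -13, -18] -> [51, 49, 47, 39, 35, 33, 27, -5, -10]
  [-36, -42, -26, 0, 15, 28] -> [28, 15, 0, -26, -42, -36] -> [25, 12, -3, -29, -45, -39] -> [-45, -39, -29, -3, 12, 25] -> [45, 39, 29, 3, -12, -25] -> [45, 39, 29, 3, -12, -25] -> [53, 47, 37, 11, -4, -17]
  [26, 48, 20, -45, 35, 26, -7, -35] -> [-35, -7, 26, 35, -45, 20, 48, 26] -> [-38, -10, 23, 32, -48, 17, 45, 23] -> [-48, -38, -10, 17, 23, 23, 32, 45] -> [48, 38, 10, -17, -23, -23, -32, -45] -> [48, 38, 10, -17, -23, -32, -45] -> [56, 46, 18, -9, -15, -24, -37]
  [46, -8, 22, -50, 36] -> [36, -50, 22, -8, 46] -> [33, -53, 19, -11, 43] -> [-53, -11, 19, 33, 43] -> [53, 11, -19, -33, -43] -> [53, 11, -19, -33, -43] -> [61, 19, -11, -25, -35]
  [-27, 1, -12, -32, 39] -> [39, -32, -12, 1, -27] -> [36, -35, -15, -2, -30] -> [-35, -30, -15, -2, 36] -> [35, 30, 15, 2, -36] -> [35, 30, 15, 2, -36] -> [43, 38, 23, 10, -28]
  [-11, -38, 48, 27, -35, 37, 21, -6, -10, -17] -> [-17, -10, -6, 21, 37, -35, 27, 48, -38, -11] -> [-20, -13, -9, 18, 34, -38, 24, 45, -41, -14] -> [-41, -38, -20, -14, -13, -9, 18, 24, 34, 45] -> [41, 38, 20, 14, 13, 9, -18, -24, -34, -45] -> [41, 38, 20, 14, 13, 9, -18, -24, -34, -45] -> [49, 46, 28, 22, 21, 17, -10, -16, -26, -37]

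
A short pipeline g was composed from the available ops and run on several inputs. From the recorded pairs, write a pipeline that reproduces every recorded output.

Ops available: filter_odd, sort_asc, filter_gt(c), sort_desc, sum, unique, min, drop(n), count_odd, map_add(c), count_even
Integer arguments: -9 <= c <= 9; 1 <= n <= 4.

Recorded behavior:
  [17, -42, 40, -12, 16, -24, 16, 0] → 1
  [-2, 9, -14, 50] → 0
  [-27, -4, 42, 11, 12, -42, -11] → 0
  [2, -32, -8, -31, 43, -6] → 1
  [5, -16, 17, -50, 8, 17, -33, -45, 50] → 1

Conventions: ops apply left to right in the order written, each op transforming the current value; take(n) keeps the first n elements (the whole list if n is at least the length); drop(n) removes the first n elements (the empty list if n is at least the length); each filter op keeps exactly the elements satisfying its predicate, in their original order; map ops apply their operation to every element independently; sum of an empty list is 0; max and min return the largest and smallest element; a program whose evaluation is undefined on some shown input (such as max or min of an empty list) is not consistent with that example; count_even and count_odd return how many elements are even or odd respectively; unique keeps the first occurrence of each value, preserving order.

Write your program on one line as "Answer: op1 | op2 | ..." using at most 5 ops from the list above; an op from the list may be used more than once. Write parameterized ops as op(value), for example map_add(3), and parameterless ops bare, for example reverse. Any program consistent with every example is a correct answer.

sort_asc | drop(2) | unique | drop(3) | count_odd

Check, running the answer program on each example:
  [17, -42, 40, -12, 16, -24, 16, 0] -> [-42, -24, -12, 0, 16, 16, 17, 40] -> [-12, 0, 16, 16, 17, 40] -> [-12, 0, 16, 17, 40] -> [17, 40] -> 1
  [-2, 9, -14, 50] -> [-14, -2, 9, 50] -> [9, 50] -> [9, 50] -> [] -> 0
  [-27, -4, 42, 11, 12, -42, -11] -> [-42, -27, -11, -4, 11, 12, 42] -> [-11, -4, 11, 12, 42] -> [-11, -4, 11, 12, 42] -> [12, 42] -> 0
  [2, -32, -8, -31, 43, -6] -> [-32, -31, -8, -6, 2, 43] -> [-8, -6, 2, 43] -> [-8, -6, 2, 43] -> [43] -> 1
  [5, -16, 17, -50, 8, 17, -33, -45, 50] -> [-50, -45, -33, -16, 5, 8, 17, 17, 50] -> [-33, -16, 5, 8, 17, 17, 50] -> [-33, -16, 5, 8, 17, 50] -> [8, 17, 50] -> 1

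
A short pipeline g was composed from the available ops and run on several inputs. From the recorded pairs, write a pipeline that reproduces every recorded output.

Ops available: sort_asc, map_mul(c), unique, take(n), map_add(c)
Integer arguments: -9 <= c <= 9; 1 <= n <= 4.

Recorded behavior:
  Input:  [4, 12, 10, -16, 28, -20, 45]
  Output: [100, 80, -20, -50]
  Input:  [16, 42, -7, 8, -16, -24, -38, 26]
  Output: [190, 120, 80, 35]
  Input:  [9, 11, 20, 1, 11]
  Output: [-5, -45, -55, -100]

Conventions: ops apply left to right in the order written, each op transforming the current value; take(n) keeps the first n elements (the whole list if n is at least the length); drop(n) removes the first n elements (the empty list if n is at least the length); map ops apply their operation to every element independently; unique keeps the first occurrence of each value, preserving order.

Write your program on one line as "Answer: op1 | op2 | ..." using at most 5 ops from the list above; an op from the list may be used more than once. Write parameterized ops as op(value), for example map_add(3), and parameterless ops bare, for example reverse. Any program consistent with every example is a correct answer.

unique | sort_asc | map_mul(-5) | take(4)

Check, running the answer program on each example:
  [4, 12, 10, -16, 28, -20, 45] -> [4, 12, 10, -16, 28, -20, 45] -> [-20, -16, 4, 10, 12, 28, 45] -> [100, 80, -20, -50, -60, -140, -225] -> [100, 80, -20, -50]
  [16, 42, -7, 8, -16, -24, -38, 26] -> [16, 42, -7, 8, -16, -24, -38, 26] -> [-38, -24, -16, -7, 8, 16, 26, 42] -> [190, 120, 80, 35, -40, -80, -130, -210] -> [190, 120, 80, 35]
  [9, 11, 20, 1, 11] -> [9, 11, 20, 1] -> [1, 9, 11, 20] -> [-5, -45, -55, -100] -> [-5, -45, -55, -100]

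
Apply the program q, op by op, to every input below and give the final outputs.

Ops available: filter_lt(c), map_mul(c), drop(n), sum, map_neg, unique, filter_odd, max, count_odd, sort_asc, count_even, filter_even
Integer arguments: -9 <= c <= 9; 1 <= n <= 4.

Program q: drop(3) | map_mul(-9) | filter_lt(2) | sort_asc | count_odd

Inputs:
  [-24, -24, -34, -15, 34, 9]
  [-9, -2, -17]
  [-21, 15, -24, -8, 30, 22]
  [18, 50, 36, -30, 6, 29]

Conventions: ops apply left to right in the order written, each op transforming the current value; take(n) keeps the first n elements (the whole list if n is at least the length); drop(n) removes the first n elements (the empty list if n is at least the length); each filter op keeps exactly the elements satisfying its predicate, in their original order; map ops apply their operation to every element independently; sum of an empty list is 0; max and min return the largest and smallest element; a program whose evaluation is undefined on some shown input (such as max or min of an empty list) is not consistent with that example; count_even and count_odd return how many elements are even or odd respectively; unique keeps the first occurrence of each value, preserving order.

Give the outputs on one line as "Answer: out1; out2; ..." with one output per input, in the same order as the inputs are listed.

1; 0; 0; 1

Execution, op by op:
  [-24, -24, -34, -15, 34, 9] -> [-15, 34, 9] -> [135, -306, -81] -> [-306, -81] -> [-306, -81] -> 1
  [-9, -2, -17] -> [] -> [] -> [] -> [] -> 0
  [-21, 15, -24, -8, 30, 22] -> [-8, 30, 22] -> [72, -270, -198] -> [-270, -198] -> [-270, -198] -> 0
  [18, 50, 36, -30, 6, 29] -> [-30, 6, 29] -> [270, -54, -261] -> [-54, -261] -> [-261, -54] -> 1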